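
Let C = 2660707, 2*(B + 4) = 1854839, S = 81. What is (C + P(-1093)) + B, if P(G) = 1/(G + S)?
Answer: 3631179969/1012 ≈ 3.5881e+6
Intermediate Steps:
B = 1854831/2 (B = -4 + (½)*1854839 = -4 + 1854839/2 = 1854831/2 ≈ 9.2742e+5)
P(G) = 1/(81 + G) (P(G) = 1/(G + 81) = 1/(81 + G))
(C + P(-1093)) + B = (2660707 + 1/(81 - 1093)) + 1854831/2 = (2660707 + 1/(-1012)) + 1854831/2 = (2660707 - 1/1012) + 1854831/2 = 2692635483/1012 + 1854831/2 = 3631179969/1012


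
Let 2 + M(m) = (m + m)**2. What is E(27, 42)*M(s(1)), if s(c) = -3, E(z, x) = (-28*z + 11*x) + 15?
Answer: -9486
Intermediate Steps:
E(z, x) = 15 - 28*z + 11*x
M(m) = -2 + 4*m**2 (M(m) = -2 + (m + m)**2 = -2 + (2*m)**2 = -2 + 4*m**2)
E(27, 42)*M(s(1)) = (15 - 28*27 + 11*42)*(-2 + 4*(-3)**2) = (15 - 756 + 462)*(-2 + 4*9) = -279*(-2 + 36) = -279*34 = -9486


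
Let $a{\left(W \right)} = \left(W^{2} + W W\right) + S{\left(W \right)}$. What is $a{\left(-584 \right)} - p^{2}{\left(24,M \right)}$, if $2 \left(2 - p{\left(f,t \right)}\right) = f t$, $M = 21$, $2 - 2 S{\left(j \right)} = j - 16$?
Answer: $619913$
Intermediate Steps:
$S{\left(j \right)} = 9 - \frac{j}{2}$ ($S{\left(j \right)} = 1 - \frac{j - 16}{2} = 1 - \frac{-16 + j}{2} = 1 - \left(-8 + \frac{j}{2}\right) = 9 - \frac{j}{2}$)
$a{\left(W \right)} = 9 + 2 W^{2} - \frac{W}{2}$ ($a{\left(W \right)} = \left(W^{2} + W W\right) - \left(-9 + \frac{W}{2}\right) = \left(W^{2} + W^{2}\right) - \left(-9 + \frac{W}{2}\right) = 2 W^{2} - \left(-9 + \frac{W}{2}\right) = 9 + 2 W^{2} - \frac{W}{2}$)
$p{\left(f,t \right)} = 2 - \frac{f t}{2}$
$a{\left(-584 \right)} - p^{2}{\left(24,M \right)} = \left(9 + 2 \left(-584\right)^{2} - -292\right) - \left(2 - 12 \cdot 21\right)^{2} = \left(9 + 2 \cdot 341056 + 292\right) - \left(2 - 252\right)^{2} = \left(9 + 682112 + 292\right) - \left(-250\right)^{2} = 682413 - 62500 = 619913$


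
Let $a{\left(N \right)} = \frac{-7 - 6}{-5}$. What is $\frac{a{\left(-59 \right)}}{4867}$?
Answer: $\frac{13}{24335} \approx 0.00053421$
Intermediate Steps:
$a{\left(N \right)} = \frac{13}{5}$ ($a{\left(N \right)} = \left(- \frac{1}{5}\right) \left(-13\right) = \frac{13}{5}$)
$\frac{a{\left(-59 \right)}}{4867} = \frac{13}{5 \cdot 4867} = \frac{13}{5} \cdot \frac{1}{4867} = \frac{13}{24335}$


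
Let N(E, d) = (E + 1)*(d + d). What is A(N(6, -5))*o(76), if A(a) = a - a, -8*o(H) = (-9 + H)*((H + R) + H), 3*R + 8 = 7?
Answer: 0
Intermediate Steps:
R = -⅓ (R = -8/3 + (⅓)*7 = -8/3 + 7/3 = -⅓ ≈ -0.33333)
o(H) = -(-9 + H)*(-⅓ + 2*H)/8 (o(H) = -(-9 + H)*((H - ⅓) + H)/8 = -(-9 + H)*((-⅓ + H) + H)/8 = -(-9 + H)*(-⅓ + 2*H)/8)
N(E, d) = 2*d*(1 + E) (N(E, d) = (1 + E)*(2*d) = 2*d*(1 + E))
A(a) = 0
A(N(6, -5))*o(76) = 0*(-3/8 - ¼*76² + (55/24)*76) = 0*(-3/8 - ¼*5776 + 1045/6) = 0*(-3/8 - 1444 + 1045/6) = 0*(-30485/24) = 0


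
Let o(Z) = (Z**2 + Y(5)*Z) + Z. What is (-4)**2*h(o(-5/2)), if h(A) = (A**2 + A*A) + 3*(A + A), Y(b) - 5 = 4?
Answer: 9450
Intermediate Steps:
Y(b) = 9 (Y(b) = 5 + 4 = 9)
o(Z) = Z**2 + 10*Z (o(Z) = (Z**2 + 9*Z) + Z = Z**2 + 10*Z)
h(A) = 2*A**2 + 6*A (h(A) = (A**2 + A**2) + 3*(2*A) = 2*A**2 + 6*A)
(-4)**2*h(o(-5/2)) = (-4)**2*(2*((-5/2)*(10 - 5/2))*(3 + (-5/2)*(10 - 5/2))) = 16*(2*((-5*1/2)*(10 - 5*1/2))*(3 + (-5*1/2)*(10 - 5*1/2))) = 16*(2*(-5*(10 - 5/2)/2)*(3 - 5*(10 - 5/2)/2)) = 16*(2*(-5/2*15/2)*(3 - 5/2*15/2)) = 16*(2*(-75/4)*(3 - 75/4)) = 16*(2*(-75/4)*(-63/4)) = 16*(4725/8) = 9450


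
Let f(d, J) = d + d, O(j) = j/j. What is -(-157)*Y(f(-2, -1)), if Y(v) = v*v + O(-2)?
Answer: 2669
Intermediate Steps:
O(j) = 1
f(d, J) = 2*d
Y(v) = 1 + v² (Y(v) = v*v + 1 = v² + 1 = 1 + v²)
-(-157)*Y(f(-2, -1)) = -(-157)*(1 + (2*(-2))²) = -(-157)*(1 + (-4)²) = -(-157)*(1 + 16) = -(-157)*17 = -1*(-2669) = 2669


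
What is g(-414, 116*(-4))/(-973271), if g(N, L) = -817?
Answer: 817/973271 ≈ 0.00083944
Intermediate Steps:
g(-414, 116*(-4))/(-973271) = -817/(-973271) = -817*(-1/973271) = 817/973271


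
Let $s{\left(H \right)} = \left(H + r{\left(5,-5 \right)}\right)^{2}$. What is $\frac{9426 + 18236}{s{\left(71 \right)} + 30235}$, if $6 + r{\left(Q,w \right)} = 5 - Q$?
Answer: $\frac{13831}{17230} \approx 0.80273$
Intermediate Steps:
$r{\left(Q,w \right)} = -1 - Q$ ($r{\left(Q,w \right)} = -6 - \left(-5 + Q\right) = -1 - Q$)
$s{\left(H \right)} = \left(-6 + H\right)^{2}$ ($s{\left(H \right)} = \left(H - 6\right)^{2} = \left(-6 + H\right)^{2}$)
$\frac{9426 + 18236}{s{\left(71 \right)} + 30235} = \frac{9426 + 18236}{\left(-6 + 71\right)^{2} + 30235} = \frac{27662}{65^{2} + 30235} = \frac{27662}{4225 + 30235} = \frac{27662}{34460} = 27662 \cdot \frac{1}{34460} = \frac{13831}{17230}$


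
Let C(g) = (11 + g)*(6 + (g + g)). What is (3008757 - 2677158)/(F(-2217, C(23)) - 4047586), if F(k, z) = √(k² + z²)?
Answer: -447391823338/5460981462161 - 110533*√8040913/5460981462161 ≈ -0.081983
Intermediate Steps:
C(g) = (6 + 2*g)*(11 + g) (C(g) = (11 + g)*(6 + 2*g) = (6 + 2*g)*(11 + g))
(3008757 - 2677158)/(F(-2217, C(23)) - 4047586) = (3008757 - 2677158)/(√((-2217)² + (66 + 2*23² + 28*23)²) - 4047586) = 331599/(√(4915089 + (66 + 2*529 + 644)²) - 4047586) = 331599/(√(4915089 + (66 + 1058 + 644)²) - 4047586) = 331599/(√(4915089 + 1768²) - 4047586) = 331599/(√(4915089 + 3125824) - 4047586) = 331599/(√8040913 - 4047586) = 331599/(-4047586 + √8040913)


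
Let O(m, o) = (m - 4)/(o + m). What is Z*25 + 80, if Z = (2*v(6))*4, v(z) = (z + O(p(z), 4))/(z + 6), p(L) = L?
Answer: 550/3 ≈ 183.33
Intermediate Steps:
O(m, o) = (-4 + m)/(m + o)
v(z) = (z + (-4 + z)/(4 + z))/(6 + z) (v(z) = (z + (-4 + z)/(z + 4))/(z + 6) = (z + (-4 + z)/(4 + z))/(6 + z))
Z = 62/15 (Z = (2*((-4 + 6 + 6*(4 + 6))/((4 + 6)*(6 + 6))))*4 = (2*((-4 + 6 + 6*10)/(10*12)))*4 = (2*((⅒)*(1/12)*(-4 + 6 + 60)))*4 = (2*((⅒)*(1/12)*62))*4 = (2*(31/60))*4 = (31/30)*4 = 62/15 ≈ 4.1333)
Z*25 + 80 = (62/15)*25 + 80 = 310/3 + 80 = 550/3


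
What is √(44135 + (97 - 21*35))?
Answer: 9*√537 ≈ 208.56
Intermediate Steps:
√(44135 + (97 - 21*35)) = √(44135 + (97 - 735)) = √(44135 - 638) = √43497 = 9*√537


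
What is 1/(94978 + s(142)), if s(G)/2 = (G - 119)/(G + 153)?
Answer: 295/28018556 ≈ 1.0529e-5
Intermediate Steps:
s(G) = 2*(-119 + G)/(153 + G) (s(G) = 2*((G - 119)/(G + 153)) = 2*((-119 + G)/(153 + G)) = 2*(-119 + G)/(153 + G))
1/(94978 + s(142)) = 1/(94978 + 2*(-119 + 142)/(153 + 142)) = 1/(94978 + 2*23/295) = 1/(94978 + 2*(1/295)*23) = 1/(94978 + 46/295) = 1/(28018556/295) = 295/28018556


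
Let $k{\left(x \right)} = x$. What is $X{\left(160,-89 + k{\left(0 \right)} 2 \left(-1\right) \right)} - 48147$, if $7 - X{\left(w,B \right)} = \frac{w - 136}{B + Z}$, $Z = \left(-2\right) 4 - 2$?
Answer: $- \frac{1588612}{33} \approx -48140.0$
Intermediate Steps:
$Z = -10$ ($Z = -8 - 2 = -10$)
$X{\left(w,B \right)} = 7 - \frac{-136 + w}{-10 + B}$ ($X{\left(w,B \right)} = 7 - \frac{w - 136}{B - 10} = 7 - \frac{-136 + w}{-10 + B}$)
$X{\left(160,-89 + k{\left(0 \right)} 2 \left(-1\right) \right)} - 48147 = \frac{66 - 160 + 7 \left(-89 + 0 \cdot 2 \left(-1\right)\right)}{-10 - \left(89 - 0 \cdot 2 \left(-1\right)\right)} - 48147 = \frac{66 - 160 + 7 \left(-89 + 0 \left(-1\right)\right)}{-10 + \left(-89 + 0 \left(-1\right)\right)} - 48147 = \frac{66 - 160 + 7 \left(-89 + 0\right)}{-10 + \left(-89 + 0\right)} - 48147 = \frac{66 - 160 + 7 \left(-89\right)}{-10 - 89} - 48147 = \frac{66 - 160 - 623}{-99} - 48147 = \left(- \frac{1}{99}\right) \left(-717\right) - 48147 = \frac{239}{33} - 48147 = - \frac{1588612}{33}$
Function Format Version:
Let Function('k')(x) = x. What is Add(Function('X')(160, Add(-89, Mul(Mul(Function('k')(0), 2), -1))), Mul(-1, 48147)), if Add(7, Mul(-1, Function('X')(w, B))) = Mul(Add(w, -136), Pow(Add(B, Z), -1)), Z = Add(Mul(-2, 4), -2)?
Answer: Rational(-1588612, 33) ≈ -48140.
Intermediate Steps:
Z = -10 (Z = Add(-8, -2) = -10)
Function('X')(w, B) = Add(7, Mul(-1, Pow(Add(-10, B), -1), Add(-136, w))) (Function('X')(w, B) = Add(7, Mul(-1, Mul(Add(w, -136), Pow(Add(B, -10), -1)))) = Add(7, Mul(-1, Mul(Add(-136, w), Pow(Add(-10, B), -1)))) = Add(7, Mul(-1, Mul(Pow(Add(-10, B), -1), Add(-136, w)))) = Add(7, Mul(-1, Pow(Add(-10, B), -1), Add(-136, w))))
Add(Function('X')(160, Add(-89, Mul(Mul(Function('k')(0), 2), -1))), Mul(-1, 48147)) = Add(Mul(Pow(Add(-10, Add(-89, Mul(Mul(0, 2), -1))), -1), Add(66, Mul(-1, 160), Mul(7, Add(-89, Mul(Mul(0, 2), -1))))), Mul(-1, 48147)) = Add(Mul(Pow(Add(-10, Add(-89, Mul(0, -1))), -1), Add(66, -160, Mul(7, Add(-89, Mul(0, -1))))), -48147) = Add(Mul(Pow(Add(-10, Add(-89, 0)), -1), Add(66, -160, Mul(7, Add(-89, 0)))), -48147) = Add(Mul(Pow(Add(-10, -89), -1), Add(66, -160, Mul(7, -89))), -48147) = Add(Mul(Pow(-99, -1), Add(66, -160, -623)), -48147) = Add(Mul(Rational(-1, 99), -717), -48147) = Add(Rational(239, 33), -48147) = Rational(-1588612, 33)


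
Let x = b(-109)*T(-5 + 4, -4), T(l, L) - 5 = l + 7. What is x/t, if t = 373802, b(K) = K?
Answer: -109/33982 ≈ -0.0032076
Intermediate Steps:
T(l, L) = 12 + l (T(l, L) = 5 + (l + 7) = 5 + (7 + l) = 12 + l)
x = -1199 (x = -109*(12 + (-5 + 4)) = -109*(12 - 1) = -109*11 = -1199)
x/t = -1199/373802 = -1199*1/373802 = -109/33982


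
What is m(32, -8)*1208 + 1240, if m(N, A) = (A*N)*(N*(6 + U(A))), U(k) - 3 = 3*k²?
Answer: -1989081896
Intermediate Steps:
U(k) = 3 + 3*k²
m(N, A) = A*N²*(9 + 3*A²) (m(N, A) = (A*N)*(N*(6 + (3 + 3*A²))) = (A*N)*(N*(9 + 3*A²)) = A*N²*(9 + 3*A²))
m(32, -8)*1208 + 1240 = (3*(-8)*32²*(3 + (-8)²))*1208 + 1240 = (3*(-8)*1024*(3 + 64))*1208 + 1240 = (3*(-8)*1024*67)*1208 + 1240 = -1646592*1208 + 1240 = -1989083136 + 1240 = -1989081896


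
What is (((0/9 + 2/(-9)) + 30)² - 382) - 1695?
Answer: -96413/81 ≈ -1190.3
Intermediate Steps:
(((0/9 + 2/(-9)) + 30)² - 382) - 1695 = (((0*(⅑) + 2*(-⅑)) + 30)² - 382) - 1695 = (((0 - 2/9) + 30)² - 382) - 1695 = ((-2/9 + 30)² - 382) - 1695 = ((268/9)² - 382) - 1695 = (71824/81 - 382) - 1695 = 40882/81 - 1695 = -96413/81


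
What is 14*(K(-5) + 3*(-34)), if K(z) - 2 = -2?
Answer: -1428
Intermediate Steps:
K(z) = 0 (K(z) = 2 - 2 = 0)
14*(K(-5) + 3*(-34)) = 14*(0 + 3*(-34)) = 14*(0 - 102) = 14*(-102) = -1428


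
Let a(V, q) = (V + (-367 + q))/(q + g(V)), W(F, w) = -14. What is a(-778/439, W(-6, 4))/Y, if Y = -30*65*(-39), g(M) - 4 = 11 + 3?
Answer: -168037/133543800 ≈ -0.0012583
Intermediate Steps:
g(M) = 18 (g(M) = 4 + (11 + 3) = 4 + 14 = 18)
Y = 76050 (Y = -1950*(-39) = 76050)
a(V, q) = (-367 + V + q)/(18 + q) (a(V, q) = (V + (-367 + q))/(q + 18) = (-367 + V + q)/(18 + q))
a(-778/439, W(-6, 4))/Y = ((-367 - 778/439 - 14)/(18 - 14))/76050 = ((-367 - 778*1/439 - 14)/4)*(1/76050) = ((-367 - 778/439 - 14)/4)*(1/76050) = ((¼)*(-168037/439))*(1/76050) = -168037/1756*1/76050 = -168037/133543800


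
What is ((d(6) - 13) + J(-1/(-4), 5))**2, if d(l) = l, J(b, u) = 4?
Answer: 9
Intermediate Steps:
((d(6) - 13) + J(-1/(-4), 5))**2 = ((6 - 13) + 4)**2 = (-7 + 4)**2 = (-3)**2 = 9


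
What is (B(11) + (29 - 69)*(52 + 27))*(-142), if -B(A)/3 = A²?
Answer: 500266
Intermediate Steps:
B(A) = -3*A²
(B(11) + (29 - 69)*(52 + 27))*(-142) = (-3*11² + (29 - 69)*(52 + 27))*(-142) = (-3*121 - 40*79)*(-142) = (-363 - 3160)*(-142) = -3523*(-142) = 500266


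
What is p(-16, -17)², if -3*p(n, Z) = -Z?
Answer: 289/9 ≈ 32.111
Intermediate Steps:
p(n, Z) = Z/3 (p(n, Z) = -(-1)*Z/3 = Z/3)
p(-16, -17)² = ((⅓)*(-17))² = (-17/3)² = 289/9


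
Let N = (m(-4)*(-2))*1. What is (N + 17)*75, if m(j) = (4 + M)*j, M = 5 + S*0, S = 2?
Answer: 6675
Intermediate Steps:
M = 5 (M = 5 + 2*0 = 5 + 0 = 5)
m(j) = 9*j (m(j) = (4 + 5)*j = 9*j)
N = 72 (N = ((9*(-4))*(-2))*1 = -36*(-2)*1 = 72*1 = 72)
(N + 17)*75 = (72 + 17)*75 = 89*75 = 6675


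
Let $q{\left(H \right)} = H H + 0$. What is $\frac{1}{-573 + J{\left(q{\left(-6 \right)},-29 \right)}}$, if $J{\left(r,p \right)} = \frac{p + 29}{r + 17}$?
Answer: $- \frac{1}{573} \approx -0.0017452$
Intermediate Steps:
$q{\left(H \right)} = H^{2}$ ($q{\left(H \right)} = H^{2} + 0 = H^{2}$)
$J{\left(r,p \right)} = \frac{29 + p}{17 + r}$
$\frac{1}{-573 + J{\left(q{\left(-6 \right)},-29 \right)}} = \frac{1}{-573 + \frac{29 - 29}{17 + \left(-6\right)^{2}}} = \frac{1}{-573 + \frac{1}{17 + 36} \cdot 0} = \frac{1}{-573 + \frac{1}{53} \cdot 0} = \frac{1}{-573 + 0} = \frac{1}{-573} = - \frac{1}{573}$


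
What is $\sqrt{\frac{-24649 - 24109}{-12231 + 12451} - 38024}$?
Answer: $\frac{i \sqrt{462772090}}{110} \approx 195.56 i$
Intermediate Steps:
$\sqrt{\frac{-24649 - 24109}{-12231 + 12451} - 38024} = \sqrt{- \frac{48758}{220} - 38024} = \sqrt{\left(-48758\right) \frac{1}{220} - 38024} = \sqrt{- \frac{24379}{110} - 38024} = \sqrt{- \frac{4207019}{110}} = \frac{i \sqrt{462772090}}{110}$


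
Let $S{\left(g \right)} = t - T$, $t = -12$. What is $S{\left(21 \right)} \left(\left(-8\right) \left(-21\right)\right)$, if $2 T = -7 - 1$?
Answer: $-1344$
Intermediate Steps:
$T = -4$ ($T = \frac{-7 - 1}{2} = \frac{1}{2} \left(-8\right) = -4$)
$S{\left(g \right)} = -8$ ($S{\left(g \right)} = -12 - -4 = -12 + 4 = -8$)
$S{\left(21 \right)} \left(\left(-8\right) \left(-21\right)\right) = - 8 \left(\left(-8\right) \left(-21\right)\right) = \left(-8\right) 168 = -1344$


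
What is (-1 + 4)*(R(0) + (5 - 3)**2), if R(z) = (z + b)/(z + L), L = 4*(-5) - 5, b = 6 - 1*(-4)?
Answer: 54/5 ≈ 10.800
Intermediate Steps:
b = 10 (b = 6 + 4 = 10)
L = -25 (L = -20 - 5 = -25)
R(z) = (10 + z)/(-25 + z) (R(z) = (z + 10)/(z - 25) = (10 + z)/(-25 + z))
(-1 + 4)*(R(0) + (5 - 3)**2) = (-1 + 4)*((10 + 0)/(-25 + 0) + (5 - 3)**2) = 3*(10/(-25) + 2**2) = 3*(-1/25*10 + 4) = 3*(-2/5 + 4) = 3*(18/5) = 54/5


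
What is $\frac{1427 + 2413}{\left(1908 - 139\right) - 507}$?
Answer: $\frac{1920}{631} \approx 3.0428$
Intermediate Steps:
$\frac{1427 + 2413}{\left(1908 - 139\right) - 507} = \frac{3840}{1769 - 507} = \frac{3840}{1262} = 3840 \cdot \frac{1}{1262} = \frac{1920}{631}$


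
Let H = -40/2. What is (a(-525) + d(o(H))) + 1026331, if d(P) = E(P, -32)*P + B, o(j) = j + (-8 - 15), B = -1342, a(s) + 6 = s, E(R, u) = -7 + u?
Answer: 1026135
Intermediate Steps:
a(s) = -6 + s
H = -20 (H = -40*½ = -20)
o(j) = -23 + j (o(j) = j - 23 = -23 + j)
d(P) = -1342 - 39*P (d(P) = (-7 - 32)*P - 1342 = -39*P - 1342 = -1342 - 39*P)
(a(-525) + d(o(H))) + 1026331 = ((-6 - 525) + (-1342 - 39*(-23 - 20))) + 1026331 = (-531 + (-1342 - 39*(-43))) + 1026331 = (-531 + (-1342 + 1677)) + 1026331 = (-531 + 335) + 1026331 = -196 + 1026331 = 1026135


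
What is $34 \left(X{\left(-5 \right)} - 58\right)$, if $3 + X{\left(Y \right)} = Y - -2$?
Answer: $-2176$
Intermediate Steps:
$X{\left(Y \right)} = -1 + Y$ ($X{\left(Y \right)} = -3 + \left(Y - -2\right) = -3 + \left(Y + 2\right) = -3 + \left(2 + Y\right) = -1 + Y$)
$34 \left(X{\left(-5 \right)} - 58\right) = 34 \left(\left(-1 - 5\right) - 58\right) = 34 \left(-6 - 58\right) = 34 \left(-64\right) = -2176$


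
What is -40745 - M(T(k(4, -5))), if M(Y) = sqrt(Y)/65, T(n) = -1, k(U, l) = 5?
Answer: -40745 - I/65 ≈ -40745.0 - 0.015385*I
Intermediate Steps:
M(Y) = sqrt(Y)/65
-40745 - M(T(k(4, -5))) = -40745 - sqrt(-1)/65 = -40745 - I/65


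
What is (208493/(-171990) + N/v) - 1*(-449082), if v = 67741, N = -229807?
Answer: 5232099506396137/11650774590 ≈ 4.4908e+5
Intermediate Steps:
(208493/(-171990) + N/v) - 1*(-449082) = (208493/(-171990) - 229807/67741) - 1*(-449082) = (208493*(-1/171990) - 229807*1/67741) + 449082 = (-208493/171990 - 229807/67741) + 449082 = -53648030243/11650774590 + 449082 = 5232099506396137/11650774590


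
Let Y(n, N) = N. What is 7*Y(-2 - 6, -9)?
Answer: -63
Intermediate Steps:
7*Y(-2 - 6, -9) = 7*(-9) = -63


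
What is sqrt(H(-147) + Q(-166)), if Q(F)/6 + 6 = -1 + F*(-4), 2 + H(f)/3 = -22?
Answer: 3*sqrt(430) ≈ 62.209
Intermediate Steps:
H(f) = -72 (H(f) = -6 + 3*(-22) = -6 - 66 = -72)
Q(F) = -42 - 24*F (Q(F) = -36 + 6*(-1 + F*(-4)) = -36 + 6*(-1 - 4*F) = -36 + (-6 - 24*F) = -42 - 24*F)
sqrt(H(-147) + Q(-166)) = sqrt(-72 + (-42 - 24*(-166))) = sqrt(-72 + (-42 + 3984)) = sqrt(-72 + 3942) = sqrt(3870) = 3*sqrt(430)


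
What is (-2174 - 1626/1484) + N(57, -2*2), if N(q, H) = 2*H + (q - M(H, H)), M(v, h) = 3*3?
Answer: -1584241/742 ≈ -2135.1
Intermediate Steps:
M(v, h) = 9
N(q, H) = -9 + q + 2*H (N(q, H) = 2*H + (q - 1*9) = 2*H + (q - 9) = 2*H + (-9 + q) = -9 + q + 2*H)
(-2174 - 1626/1484) + N(57, -2*2) = (-2174 - 1626/1484) + (-9 + 57 + 2*(-2*2)) = (-2174 - 1626*1/1484) + (-9 + 57 + 2*(-4)) = (-2174 - 813/742) + (-9 + 57 - 8) = -1613921/742 + 40 = -1584241/742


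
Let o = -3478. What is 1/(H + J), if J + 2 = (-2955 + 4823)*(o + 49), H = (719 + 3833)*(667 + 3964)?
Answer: 1/14674938 ≈ 6.8143e-8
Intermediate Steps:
H = 21080312 (H = 4552*4631 = 21080312)
J = -6405374 (J = -2 + (-2955 + 4823)*(-3478 + 49) = -2 + 1868*(-3429) = -2 - 6405372 = -6405374)
1/(H + J) = 1/(21080312 - 6405374) = 1/14674938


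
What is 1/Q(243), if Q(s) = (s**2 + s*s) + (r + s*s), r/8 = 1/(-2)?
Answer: 1/177143 ≈ 5.6452e-6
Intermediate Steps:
r = -4 (r = 8/(-2) = 8*(-1/2) = -4)
Q(s) = -4 + 3*s**2 (Q(s) = (s**2 + s*s) + (-4 + s*s) = (s**2 + s**2) + (-4 + s**2) = 2*s**2 + (-4 + s**2) = -4 + 3*s**2)
1/Q(243) = 1/(-4 + 3*243**2) = 1/(-4 + 3*59049) = 1/(-4 + 177147) = 1/177143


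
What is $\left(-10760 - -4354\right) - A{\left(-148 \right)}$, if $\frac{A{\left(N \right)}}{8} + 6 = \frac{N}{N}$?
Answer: $-6366$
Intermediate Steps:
$A{\left(N \right)} = -40$ ($A{\left(N \right)} = -48 + 8 \frac{N}{N} = -48 + 8 \cdot 1 = -48 + 8 = -40$)
$\left(-10760 - -4354\right) - A{\left(-148 \right)} = \left(-10760 - -4354\right) - -40 = \left(-10760 + 4354\right) + 40 = -6406 + 40 = -6366$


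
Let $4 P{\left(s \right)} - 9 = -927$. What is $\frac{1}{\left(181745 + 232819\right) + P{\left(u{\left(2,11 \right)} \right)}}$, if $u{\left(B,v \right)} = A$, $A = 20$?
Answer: $\frac{2}{828669} \approx 2.4135 \cdot 10^{-6}$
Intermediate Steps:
$u{\left(B,v \right)} = 20$
$P{\left(s \right)} = - \frac{459}{2}$ ($P{\left(s \right)} = \frac{9}{4} + \frac{1}{4} \left(-927\right) = \frac{9}{4} - \frac{927}{4} = - \frac{459}{2}$)
$\frac{1}{\left(181745 + 232819\right) + P{\left(u{\left(2,11 \right)} \right)}} = \frac{1}{\left(181745 + 232819\right) - \frac{459}{2}} = \frac{1}{414564 - \frac{459}{2}} = \frac{1}{\frac{828669}{2}} = \frac{2}{828669}$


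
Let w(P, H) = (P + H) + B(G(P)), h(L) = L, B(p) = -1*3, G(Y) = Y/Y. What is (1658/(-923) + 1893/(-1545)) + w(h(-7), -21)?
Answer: -16171978/475345 ≈ -34.022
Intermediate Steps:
G(Y) = 1
B(p) = -3
w(P, H) = -3 + H + P (w(P, H) = (P + H) - 3 = (H + P) - 3 = -3 + H + P)
(1658/(-923) + 1893/(-1545)) + w(h(-7), -21) = (1658/(-923) + 1893/(-1545)) + (-3 - 21 - 7) = (1658*(-1/923) + 1893*(-1/1545)) - 31 = (-1658/923 - 631/515) - 31 = -1436283/475345 - 31 = -16171978/475345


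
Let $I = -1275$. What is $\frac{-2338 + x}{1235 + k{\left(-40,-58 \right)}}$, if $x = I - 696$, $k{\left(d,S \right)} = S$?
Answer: $- \frac{4309}{1177} \approx -3.661$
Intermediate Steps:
$x = -1971$ ($x = -1275 - 696 = -1971$)
$\frac{-2338 + x}{1235 + k{\left(-40,-58 \right)}} = \frac{-2338 - 1971}{1235 - 58} = - \frac{4309}{1177}$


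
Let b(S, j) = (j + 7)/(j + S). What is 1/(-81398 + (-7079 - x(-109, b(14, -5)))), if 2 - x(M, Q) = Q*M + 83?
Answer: -9/795782 ≈ -1.1310e-5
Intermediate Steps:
b(S, j) = (7 + j)/(S + j)
x(M, Q) = -81 - M*Q (x(M, Q) = 2 - (Q*M + 83) = 2 - (M*Q + 83) = 2 - (83 + M*Q) = 2 + (-83 - M*Q) = -81 - M*Q)
1/(-81398 + (-7079 - x(-109, b(14, -5)))) = 1/(-81398 + (-7079 - (-81 - 1*(-109)*(7 - 5)/(14 - 5)))) = 1/(-81398 + (-7079 - (-81 - 1*(-109)*2/9))) = 1/(-81398 + (-7079 - (-81 + 218/9))) = 1/(-81398 + (-7079 - 1*(-511/9))) = 1/(-81398 + (-7079 + 511/9)) = 1/(-81398 - 63200/9) = 1/(-795782/9) = -9/795782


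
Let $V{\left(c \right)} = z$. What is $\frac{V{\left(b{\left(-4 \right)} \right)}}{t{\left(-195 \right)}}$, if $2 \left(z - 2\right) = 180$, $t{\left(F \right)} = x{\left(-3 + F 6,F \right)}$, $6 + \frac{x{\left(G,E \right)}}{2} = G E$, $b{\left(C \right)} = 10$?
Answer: $\frac{46}{228729} \approx 0.00020111$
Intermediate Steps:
$x{\left(G,E \right)} = -12 + 2 E G$ ($x{\left(G,E \right)} = -12 + 2 G E = -12 + 2 E G$)
$t{\left(F \right)} = -12 + 2 F \left(-3 + 6 F\right)$ ($t{\left(F \right)} = -12 + 2 F \left(-3 + F 6\right) = -12 + 2 F \left(-3 + 6 F\right)$)
$z = 92$ ($z = 2 + \frac{1}{2} \cdot 180 = 2 + 90 = 92$)
$V{\left(c \right)} = 92$
$\frac{V{\left(b{\left(-4 \right)} \right)}}{t{\left(-195 \right)}} = \frac{92}{-12 + 6 \left(-195\right) \left(-1 + 2 \left(-195\right)\right)} = \frac{92}{-12 + 6 \left(-195\right) \left(-1 - 390\right)} = \frac{92}{-12 + 6 \left(-195\right) \left(-391\right)} = \frac{92}{-12 + 457470} = \frac{92}{457458} = 92 \cdot \frac{1}{457458} = \frac{46}{228729}$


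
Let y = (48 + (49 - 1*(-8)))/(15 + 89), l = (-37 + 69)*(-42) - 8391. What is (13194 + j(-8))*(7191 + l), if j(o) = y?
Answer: -436385358/13 ≈ -3.3568e+7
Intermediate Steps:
l = -9735 (l = 32*(-42) - 8391 = -1344 - 8391 = -9735)
y = 105/104 (y = (48 + (49 + 8))/104 = (48 + 57)*(1/104) = 105*(1/104) = 105/104 ≈ 1.0096)
j(o) = 105/104
(13194 + j(-8))*(7191 + l) = (13194 + 105/104)*(7191 - 9735) = (1372281/104)*(-2544) = -436385358/13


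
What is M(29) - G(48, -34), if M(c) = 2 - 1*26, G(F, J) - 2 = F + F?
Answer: -122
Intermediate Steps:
G(F, J) = 2 + 2*F (G(F, J) = 2 + (F + F) = 2 + 2*F)
M(c) = -24 (M(c) = 2 - 26 = -24)
M(29) - G(48, -34) = -24 - (2 + 2*48) = -24 - (2 + 96) = -24 - 1*98 = -24 - 98 = -122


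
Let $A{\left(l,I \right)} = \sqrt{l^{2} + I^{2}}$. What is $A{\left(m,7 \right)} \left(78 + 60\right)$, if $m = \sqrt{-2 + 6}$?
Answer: $138 \sqrt{53} \approx 1004.7$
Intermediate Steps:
$m = 2$ ($m = \sqrt{4} = 2$)
$A{\left(l,I \right)} = \sqrt{I^{2} + l^{2}}$
$A{\left(m,7 \right)} \left(78 + 60\right) = \sqrt{7^{2} + 2^{2}} \left(78 + 60\right) = \sqrt{49 + 4} \cdot 138 = \sqrt{53} \cdot 138 = 138 \sqrt{53}$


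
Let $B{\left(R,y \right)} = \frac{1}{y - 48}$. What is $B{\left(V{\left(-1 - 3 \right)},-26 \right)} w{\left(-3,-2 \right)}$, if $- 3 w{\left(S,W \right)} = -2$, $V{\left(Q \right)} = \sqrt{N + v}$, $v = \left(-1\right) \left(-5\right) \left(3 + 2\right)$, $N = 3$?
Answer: $- \frac{1}{111} \approx -0.009009$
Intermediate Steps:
$v = 25$ ($v = 5 \cdot 5 = 25$)
$V{\left(Q \right)} = 2 \sqrt{7}$ ($V{\left(Q \right)} = \sqrt{3 + 25} = \sqrt{28} = 2 \sqrt{7}$)
$w{\left(S,W \right)} = \frac{2}{3}$ ($w{\left(S,W \right)} = \left(- \frac{1}{3}\right) \left(-2\right) = \frac{2}{3}$)
$B{\left(R,y \right)} = \frac{1}{-48 + y}$
$B{\left(V{\left(-1 - 3 \right)},-26 \right)} w{\left(-3,-2 \right)} = \frac{1}{-48 - 26} \cdot \frac{2}{3} = \frac{1}{-74} \cdot \frac{2}{3} = \left(- \frac{1}{74}\right) \frac{2}{3} = - \frac{1}{111}$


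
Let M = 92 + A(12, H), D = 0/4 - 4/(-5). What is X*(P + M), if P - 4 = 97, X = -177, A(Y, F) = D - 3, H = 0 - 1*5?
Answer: -168858/5 ≈ -33772.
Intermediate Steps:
D = ⅘ (D = 0*(¼) - 4*(-⅕) = 0 + ⅘ = ⅘ ≈ 0.80000)
H = -5 (H = 0 - 5 = -5)
A(Y, F) = -11/5 (A(Y, F) = ⅘ - 3 = -11/5)
P = 101 (P = 4 + 97 = 101)
M = 449/5 (M = 92 - 11/5 = 449/5 ≈ 89.800)
X*(P + M) = -177*(101 + 449/5) = -177*954/5 = -168858/5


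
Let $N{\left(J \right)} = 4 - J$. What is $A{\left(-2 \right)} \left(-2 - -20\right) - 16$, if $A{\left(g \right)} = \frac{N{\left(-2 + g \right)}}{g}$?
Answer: $-88$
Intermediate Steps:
$A{\left(g \right)} = \frac{6 - g}{g}$ ($A{\left(g \right)} = \frac{4 - \left(-2 + g\right)}{g} = \frac{6 - g}{g}$)
$A{\left(-2 \right)} \left(-2 - -20\right) - 16 = \frac{6 - -2}{-2} \left(-2 - -20\right) - 16 = - \frac{6 + 2}{2} \left(-2 + 20\right) - 16 = \left(- \frac{1}{2}\right) 8 \cdot 18 - 16 = \left(-4\right) 18 - 16 = -72 - 16 = -88$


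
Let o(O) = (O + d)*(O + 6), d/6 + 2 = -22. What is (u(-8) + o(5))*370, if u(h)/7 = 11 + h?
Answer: -557960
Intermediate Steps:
d = -144 (d = -12 + 6*(-22) = -12 - 132 = -144)
o(O) = (-144 + O)*(6 + O) (o(O) = (O - 144)*(O + 6) = (-144 + O)*(6 + O))
u(h) = 77 + 7*h (u(h) = 7*(11 + h) = 77 + 7*h)
(u(-8) + o(5))*370 = ((77 + 7*(-8)) + (-864 + 5² - 138*5))*370 = ((77 - 56) + (-864 + 25 - 690))*370 = (21 - 1529)*370 = -1508*370 = -557960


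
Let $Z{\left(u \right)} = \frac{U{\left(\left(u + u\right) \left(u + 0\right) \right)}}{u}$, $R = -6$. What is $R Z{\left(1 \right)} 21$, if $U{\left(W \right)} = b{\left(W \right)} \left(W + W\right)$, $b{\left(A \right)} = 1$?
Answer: $-504$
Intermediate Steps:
$U{\left(W \right)} = 2 W$ ($U{\left(W \right)} = 1 \left(W + W\right) = 1 \cdot 2 W = 2 W$)
$Z{\left(u \right)} = 4 u$ ($Z{\left(u \right)} = \frac{2 \left(u + u\right) \left(u + 0\right)}{u} = \frac{2 \cdot 2 u u}{u} = \frac{2 \cdot 2 u^{2}}{u} = \frac{4 u^{2}}{u} = 4 u$)
$R Z{\left(1 \right)} 21 = - 6 \cdot 4 \cdot 1 \cdot 21 = \left(-6\right) 4 \cdot 21 = \left(-24\right) 21 = -504$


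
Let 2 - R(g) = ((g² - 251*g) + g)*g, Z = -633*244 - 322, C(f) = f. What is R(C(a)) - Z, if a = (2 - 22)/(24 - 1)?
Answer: 1885467592/12167 ≈ 1.5497e+5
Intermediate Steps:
a = -20/23 ≈ -0.86957
Z = -154774 (Z = -154452 - 322 = -154774)
R(g) = 2 - g*(g² - 250*g) (R(g) = 2 - ((g² - 251*g) + g)*g = 2 - (g² - 250*g)*g = 2 - g*(g² - 250*g))
R(C(a)) - Z = (2 - (-20/23)³ + 250*(-20/23)²) - 1*(-154774) = (2 - 1*(-8000/12167) + 250*(400/529)) + 154774 = (2 + 8000/12167 + 100000/529) + 154774 = 2332334/12167 + 154774 = 1885467592/12167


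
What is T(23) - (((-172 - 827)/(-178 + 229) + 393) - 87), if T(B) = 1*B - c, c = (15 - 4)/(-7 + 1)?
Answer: -26681/102 ≈ -261.58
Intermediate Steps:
c = -11/6 (c = 11/(-6) = 11*(-⅙) = -11/6 ≈ -1.8333)
T(B) = 11/6 + B (T(B) = 1*B - 1*(-11/6) = B + 11/6 = 11/6 + B)
T(23) - (((-172 - 827)/(-178 + 229) + 393) - 87) = (11/6 + 23) - (((-172 - 827)/(-178 + 229) + 393) - 87) = 149/6 - ((-999/51 + 393) - 87) = 149/6 - ((-999*1/51 + 393) - 87) = 149/6 - ((-333/17 + 393) - 87) = 149/6 - (6348/17 - 87) = 149/6 - 1*4869/17 = 149/6 - 4869/17 = -26681/102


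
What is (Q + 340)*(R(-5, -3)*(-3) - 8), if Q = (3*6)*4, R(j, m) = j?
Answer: 2884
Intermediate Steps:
Q = 72 (Q = 18*4 = 72)
(Q + 340)*(R(-5, -3)*(-3) - 8) = (72 + 340)*(-5*(-3) - 8) = 412*(15 - 8) = 412*7 = 2884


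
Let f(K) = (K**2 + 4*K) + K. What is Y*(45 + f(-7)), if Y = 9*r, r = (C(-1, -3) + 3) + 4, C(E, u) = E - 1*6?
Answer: 0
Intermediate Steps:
C(E, u) = -6 + E (C(E, u) = E - 6 = -6 + E)
f(K) = K**2 + 5*K
r = 0 (r = ((-6 - 1) + 3) + 4 = (-7 + 3) + 4 = -4 + 4 = 0)
Y = 0 (Y = 9*0 = 0)
Y*(45 + f(-7)) = 0*(45 - 7*(5 - 7)) = 0*(45 - 7*(-2)) = 0*(45 + 14) = 0*59 = 0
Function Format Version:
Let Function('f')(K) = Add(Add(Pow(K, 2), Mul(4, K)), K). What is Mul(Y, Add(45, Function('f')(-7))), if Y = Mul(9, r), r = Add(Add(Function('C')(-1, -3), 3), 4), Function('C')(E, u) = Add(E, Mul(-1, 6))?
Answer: 0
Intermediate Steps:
Function('C')(E, u) = Add(-6, E) (Function('C')(E, u) = Add(E, -6) = Add(-6, E))
Function('f')(K) = Add(Pow(K, 2), Mul(5, K))
r = 0 (r = Add(Add(Add(-6, -1), 3), 4) = Add(Add(-7, 3), 4) = Add(-4, 4) = 0)
Y = 0 (Y = Mul(9, 0) = 0)
Mul(Y, Add(45, Function('f')(-7))) = Mul(0, Add(45, Mul(-7, Add(5, -7)))) = Mul(0, Add(45, Mul(-7, -2))) = Mul(0, Add(45, 14)) = Mul(0, 59) = 0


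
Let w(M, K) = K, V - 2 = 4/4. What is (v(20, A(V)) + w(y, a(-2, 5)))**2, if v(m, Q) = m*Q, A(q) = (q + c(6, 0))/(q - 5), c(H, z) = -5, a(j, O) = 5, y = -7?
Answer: 625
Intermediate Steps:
V = 3 (V = 2 + 4/4 = 2 + 4*(1/4) = 2 + 1 = 3)
A(q) = 1 (A(q) = (q - 5)/(q - 5) = (-5 + q)/(-5 + q) = 1)
v(m, Q) = Q*m
(v(20, A(V)) + w(y, a(-2, 5)))**2 = (1*20 + 5)**2 = (20 + 5)**2 = 25**2 = 625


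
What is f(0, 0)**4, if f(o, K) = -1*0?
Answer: 0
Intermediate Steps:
f(o, K) = 0
f(0, 0)**4 = 0**4 = 0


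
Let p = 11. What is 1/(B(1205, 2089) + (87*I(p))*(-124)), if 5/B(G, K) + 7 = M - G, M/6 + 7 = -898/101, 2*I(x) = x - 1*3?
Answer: -132042/5697876889 ≈ -2.3174e-5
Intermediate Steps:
I(x) = -3/2 + x/2 (I(x) = (x - 1*3)/2 = (x - 3)/2 = (-3 + x)/2 = -3/2 + x/2)
M = -9630/101 (M = -42 + 6*(-898/101) = -42 - 5388/101 = -9630/101 ≈ -95.347)
B(G, K) = 5/(-10337/101 - G) (B(G, K) = 5/(-7 + (-9630/101 - G)) = 5/(-10337/101 - G))
1/(B(1205, 2089) + (87*I(p))*(-124)) = 1/(-505/(10337 + 101*1205) + (87*(-3/2 + (½)*11))*(-124)) = 1/(-505/(10337 + 121705) + (87*(-3/2 + 11/2))*(-124)) = 1/(-505/132042 + (87*4)*(-124)) = 1/(-505*1/132042 + 348*(-124)) = 1/(-505/132042 - 43152) = 1/(-5697876889/132042) = -132042/5697876889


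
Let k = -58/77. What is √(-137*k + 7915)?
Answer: √47539877/77 ≈ 89.544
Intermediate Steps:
k = -58/77 (k = -58*1/77 = -58/77 ≈ -0.75325)
√(-137*k + 7915) = √(-137*(-58/77) + 7915) = √(7946/77 + 7915) = √(617401/77) = √47539877/77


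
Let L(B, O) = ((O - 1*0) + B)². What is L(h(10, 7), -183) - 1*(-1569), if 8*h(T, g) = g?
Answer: 2223265/64 ≈ 34739.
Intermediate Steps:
h(T, g) = g/8
L(B, O) = (B + O)² (L(B, O) = ((O + 0) + B)² = (O + B)² = (B + O)²)
L(h(10, 7), -183) - 1*(-1569) = ((⅛)*7 - 183)² - 1*(-1569) = (7/8 - 183)² + 1569 = (-1457/8)² + 1569 = 2122849/64 + 1569 = 2223265/64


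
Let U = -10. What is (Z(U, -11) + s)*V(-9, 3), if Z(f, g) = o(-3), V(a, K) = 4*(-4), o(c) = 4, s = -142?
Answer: 2208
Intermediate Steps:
V(a, K) = -16
Z(f, g) = 4
(Z(U, -11) + s)*V(-9, 3) = (4 - 142)*(-16) = -138*(-16) = 2208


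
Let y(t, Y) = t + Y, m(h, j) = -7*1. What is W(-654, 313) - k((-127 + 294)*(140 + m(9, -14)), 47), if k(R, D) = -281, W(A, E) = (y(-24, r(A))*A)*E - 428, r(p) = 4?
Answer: 4093893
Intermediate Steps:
m(h, j) = -7
y(t, Y) = Y + t
W(A, E) = -428 - 20*A*E (W(A, E) = ((4 - 24)*A)*E - 428 = (-20*A)*E - 428 = -20*A*E - 428 = -428 - 20*A*E)
W(-654, 313) - k((-127 + 294)*(140 + m(9, -14)), 47) = (-428 - 20*(-654)*313) - 1*(-281) = (-428 + 4094040) + 281 = 4093612 + 281 = 4093893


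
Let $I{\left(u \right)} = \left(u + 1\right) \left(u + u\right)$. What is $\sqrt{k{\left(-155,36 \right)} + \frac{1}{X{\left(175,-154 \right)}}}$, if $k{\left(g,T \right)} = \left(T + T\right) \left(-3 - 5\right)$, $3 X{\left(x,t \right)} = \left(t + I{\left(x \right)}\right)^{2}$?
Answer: $\frac{i \sqrt{2174751887613}}{61446} \approx 24.0 i$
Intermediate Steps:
$I{\left(u \right)} = 2 u \left(1 + u\right)$ ($I{\left(u \right)} = \left(1 + u\right) 2 u = 2 u \left(1 + u\right)$)
$X{\left(x,t \right)} = \frac{\left(t + 2 x \left(1 + x\right)\right)^{2}}{3}$
$k{\left(g,T \right)} = - 16 T$ ($k{\left(g,T \right)} = 2 T \left(-8\right) = - 16 T$)
$\sqrt{k{\left(-155,36 \right)} + \frac{1}{X{\left(175,-154 \right)}}} = \sqrt{\left(-16\right) 36 + \frac{1}{\frac{1}{3} \left(-154 + 2 \cdot 175 \left(1 + 175\right)\right)^{2}}} = \sqrt{-576 + \frac{1}{\frac{1}{3} \left(-154 + 2 \cdot 175 \cdot 176\right)^{2}}} = \sqrt{-576 + \frac{1}{\frac{1}{3} \left(-154 + 61600\right)^{2}}} = \sqrt{-576 + \frac{1}{\frac{1}{3} \cdot 61446^{2}}} = \sqrt{-576 + \frac{1}{\frac{1}{3} \cdot 3775610916}} = \sqrt{-576 + \frac{1}{1258536972}} = \sqrt{- \frac{724917295871}{1258536972}} = \frac{i \sqrt{2174751887613}}{61446}$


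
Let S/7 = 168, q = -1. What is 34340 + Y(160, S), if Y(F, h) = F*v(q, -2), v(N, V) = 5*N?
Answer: 33540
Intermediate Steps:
S = 1176 (S = 7*168 = 1176)
Y(F, h) = -5*F (Y(F, h) = F*(5*(-1)) = F*(-5) = -5*F)
34340 + Y(160, S) = 34340 - 5*160 = 34340 - 800 = 33540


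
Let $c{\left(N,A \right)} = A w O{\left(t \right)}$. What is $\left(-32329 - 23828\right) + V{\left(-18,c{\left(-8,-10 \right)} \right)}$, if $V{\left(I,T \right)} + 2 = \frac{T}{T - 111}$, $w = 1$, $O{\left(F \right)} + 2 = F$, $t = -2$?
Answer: $- \frac{3987329}{71} \approx -56160.0$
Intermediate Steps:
$O{\left(F \right)} = -2 + F$
$c{\left(N,A \right)} = - 4 A$ ($c{\left(N,A \right)} = A 1 \left(-2 - 2\right) = A \left(-4\right) = - 4 A$)
$V{\left(I,T \right)} = -2 + \frac{T}{-111 + T}$ ($V{\left(I,T \right)} = -2 + \frac{T}{T - 111} = -2 + \frac{T}{-111 + T}$)
$\left(-32329 - 23828\right) + V{\left(-18,c{\left(-8,-10 \right)} \right)} = \left(-32329 - 23828\right) + \frac{222 - \left(-4\right) \left(-10\right)}{-111 - -40} = -56157 + \frac{222 - 40}{-111 + 40} = -56157 + \frac{222 - 40}{-71} = -56157 - \frac{182}{71} = - \frac{3987329}{71}$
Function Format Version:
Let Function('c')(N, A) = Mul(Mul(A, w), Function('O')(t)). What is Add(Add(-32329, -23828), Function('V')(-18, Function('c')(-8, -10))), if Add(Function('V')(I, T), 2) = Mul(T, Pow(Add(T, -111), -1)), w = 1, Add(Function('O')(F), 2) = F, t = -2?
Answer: Rational(-3987329, 71) ≈ -56160.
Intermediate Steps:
Function('O')(F) = Add(-2, F)
Function('c')(N, A) = Mul(-4, A) (Function('c')(N, A) = Mul(Mul(A, 1), Add(-2, -2)) = Mul(A, -4) = Mul(-4, A))
Function('V')(I, T) = Add(-2, Mul(T, Pow(Add(-111, T), -1))) (Function('V')(I, T) = Add(-2, Mul(T, Pow(Add(T, -111), -1))) = Add(-2, Mul(T, Pow(Add(-111, T), -1))))
Add(Add(-32329, -23828), Function('V')(-18, Function('c')(-8, -10))) = Add(Add(-32329, -23828), Mul(Pow(Add(-111, Mul(-4, -10)), -1), Add(222, Mul(-1, Mul(-4, -10))))) = Add(-56157, Mul(Pow(Add(-111, 40), -1), Add(222, Mul(-1, 40)))) = Add(-56157, Mul(Pow(-71, -1), Add(222, -40))) = Add(-56157, Mul(Rational(-1, 71), 182)) = Add(-56157, Rational(-182, 71)) = Rational(-3987329, 71)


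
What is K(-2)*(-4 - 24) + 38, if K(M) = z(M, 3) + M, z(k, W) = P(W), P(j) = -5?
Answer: 234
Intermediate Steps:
z(k, W) = -5
K(M) = -5 + M
K(-2)*(-4 - 24) + 38 = (-5 - 2)*(-4 - 24) + 38 = -7*(-28) + 38 = 196 + 38 = 234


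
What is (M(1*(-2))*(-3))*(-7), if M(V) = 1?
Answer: 21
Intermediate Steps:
(M(1*(-2))*(-3))*(-7) = (1*(-3))*(-7) = -3*(-7) = 21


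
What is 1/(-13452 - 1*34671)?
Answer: -1/48123 ≈ -2.0780e-5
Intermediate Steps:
1/(-13452 - 1*34671) = 1/(-13452 - 34671) = 1/(-48123) = -1/48123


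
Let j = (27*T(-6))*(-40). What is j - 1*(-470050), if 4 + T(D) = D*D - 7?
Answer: 443050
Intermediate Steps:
T(D) = -11 + D**2 (T(D) = -4 + (D*D - 7) = -4 + (D**2 - 7) = -4 + (-7 + D**2) = -11 + D**2)
j = -27000 (j = (27*(-11 + (-6)**2))*(-40) = (27*(-11 + 36))*(-40) = (27*25)*(-40) = 675*(-40) = -27000)
j - 1*(-470050) = -27000 - 1*(-470050) = -27000 + 470050 = 443050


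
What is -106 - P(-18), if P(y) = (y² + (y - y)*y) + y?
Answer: -412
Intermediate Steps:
P(y) = y + y² (P(y) = (y² + 0*y) + y = (y² + 0) + y = y² + y = y + y²)
-106 - P(-18) = -106 - (-18)*(1 - 18) = -106 - (-18)*(-17) = -106 - 1*306 = -106 - 306 = -412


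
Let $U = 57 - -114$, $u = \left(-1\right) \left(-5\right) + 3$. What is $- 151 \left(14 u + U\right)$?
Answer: $-42733$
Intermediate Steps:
$u = 8$ ($u = 5 + 3 = 8$)
$U = 171$ ($U = 57 + 114 = 171$)
$- 151 \left(14 u + U\right) = - 151 \left(14 \cdot 8 + 171\right) = - 151 \left(112 + 171\right) = \left(-151\right) 283 = -42733$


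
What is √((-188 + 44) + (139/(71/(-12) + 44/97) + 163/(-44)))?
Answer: I*√3388760795585/139898 ≈ 13.159*I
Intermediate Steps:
√((-188 + 44) + (139/(71/(-12) + 44/97) + 163/(-44))) = √(-144 + (139/(71*(-1/12) + 44*(1/97)) + 163*(-1/44))) = √(-144 + (139/(-71/12 + 44/97) - 163/44)) = √(-144 + (139/(-6359/1164) - 163/44)) = √(-144 + (139*(-1164/6359) - 163/44)) = √(-144 + (-161796/6359 - 163/44)) = √(-144 - 8155541/279796) = √(-48446165/279796) = I*√3388760795585/139898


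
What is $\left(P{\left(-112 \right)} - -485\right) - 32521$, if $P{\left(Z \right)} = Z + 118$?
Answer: $-32030$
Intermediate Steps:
$P{\left(Z \right)} = 118 + Z$
$\left(P{\left(-112 \right)} - -485\right) - 32521 = \left(\left(118 - 112\right) - -485\right) - 32521 = \left(6 + 485\right) - 32521 = 491 - 32521 = -32030$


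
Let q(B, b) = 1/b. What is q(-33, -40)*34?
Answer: -17/20 ≈ -0.85000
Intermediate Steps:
q(-33, -40)*34 = 34/(-40) = -1/40*34 = -17/20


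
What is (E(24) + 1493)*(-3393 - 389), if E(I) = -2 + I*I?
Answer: -7817394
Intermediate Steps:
E(I) = -2 + I²
(E(24) + 1493)*(-3393 - 389) = ((-2 + 24²) + 1493)*(-3393 - 389) = ((-2 + 576) + 1493)*(-3782) = (574 + 1493)*(-3782) = 2067*(-3782) = -7817394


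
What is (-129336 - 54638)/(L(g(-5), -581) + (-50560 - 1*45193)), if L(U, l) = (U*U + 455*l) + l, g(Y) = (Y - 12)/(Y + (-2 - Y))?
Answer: 43288/84851 ≈ 0.51017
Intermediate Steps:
g(Y) = 6 - Y/2 (g(Y) = (-12 + Y)/(-2) = (-12 + Y)*(-1/2) = 6 - Y/2)
L(U, l) = U**2 + 456*l (L(U, l) = (U**2 + 455*l) + l = U**2 + 456*l)
(-129336 - 54638)/(L(g(-5), -581) + (-50560 - 1*45193)) = (-129336 - 54638)/(((6 - 1/2*(-5))**2 + 456*(-581)) + (-50560 - 1*45193)) = -183974/(((6 + 5/2)**2 - 264936) + (-50560 - 45193)) = -183974/(((17/2)**2 - 264936) - 95753) = -183974/((289/4 - 264936) - 95753) = -183974/(-1059455/4 - 95753) = -183974/(-1442467/4) = -183974*(-4/1442467) = 43288/84851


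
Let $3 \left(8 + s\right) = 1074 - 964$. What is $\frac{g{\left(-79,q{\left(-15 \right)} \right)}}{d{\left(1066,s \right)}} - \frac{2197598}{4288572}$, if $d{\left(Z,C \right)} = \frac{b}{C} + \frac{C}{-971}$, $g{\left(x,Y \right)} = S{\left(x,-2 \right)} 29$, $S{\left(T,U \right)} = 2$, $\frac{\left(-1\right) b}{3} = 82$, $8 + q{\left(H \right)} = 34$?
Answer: $- \frac{16763444071697}{2312816158170} \approx -7.2481$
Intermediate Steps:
$q{\left(H \right)} = 26$ ($q{\left(H \right)} = -8 + 34 = 26$)
$b = -246$ ($b = \left(-3\right) 82 = -246$)
$g{\left(x,Y \right)} = 58$ ($g{\left(x,Y \right)} = 2 \cdot 29 = 58$)
$s = \frac{86}{3}$ ($s = -8 + \frac{1074 - 964}{3} = -8 + \frac{1}{3} \cdot 110 = -8 + \frac{110}{3} = \frac{86}{3} \approx 28.667$)
$d{\left(Z,C \right)} = - \frac{246}{C} - \frac{C}{971}$ ($d{\left(Z,C \right)} = - \frac{246}{C} + \frac{C}{-971} = - \frac{246}{C} + C \left(- \frac{1}{971}\right) = - \frac{246}{C} - \frac{C}{971}$)
$\frac{g{\left(-79,q{\left(-15 \right)} \right)}}{d{\left(1066,s \right)}} - \frac{2197598}{4288572} = \frac{58}{- \frac{246}{\frac{86}{3}} - \frac{86}{2913}} - \frac{2197598}{4288572} = \frac{58}{\left(-246\right) \frac{3}{86} - \frac{86}{2913}} - \frac{1098799}{2144286} = \frac{58}{- \frac{369}{43} - \frac{86}{2913}} - \frac{1098799}{2144286} = \frac{58}{- \frac{1078595}{125259}} - \frac{1098799}{2144286} = 58 \left(- \frac{125259}{1078595}\right) - \frac{1098799}{2144286} = - \frac{7265022}{1078595} - \frac{1098799}{2144286} = - \frac{16763444071697}{2312816158170}$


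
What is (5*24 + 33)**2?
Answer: 23409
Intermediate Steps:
(5*24 + 33)**2 = (120 + 33)**2 = 153**2 = 23409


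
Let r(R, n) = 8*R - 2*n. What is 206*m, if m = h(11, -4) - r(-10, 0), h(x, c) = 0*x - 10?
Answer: 14420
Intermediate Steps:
r(R, n) = -2*n + 8*R
h(x, c) = -10 (h(x, c) = 0 - 10 = -10)
m = 70 (m = -10 - (-2*0 + 8*(-10)) = -10 - (0 - 80) = -10 - 1*(-80) = -10 + 80 = 70)
206*m = 206*70 = 14420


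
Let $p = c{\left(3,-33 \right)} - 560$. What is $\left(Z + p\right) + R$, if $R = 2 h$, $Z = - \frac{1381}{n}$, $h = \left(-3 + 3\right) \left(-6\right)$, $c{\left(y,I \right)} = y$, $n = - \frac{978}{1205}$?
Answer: $\frac{1119359}{978} \approx 1144.5$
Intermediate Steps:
$n = - \frac{978}{1205}$ ($n = \left(-978\right) \frac{1}{1205} = - \frac{978}{1205} \approx -0.81162$)
$h = 0$ ($h = 0 \left(-6\right) = 0$)
$Z = \frac{1664105}{978}$ ($Z = - \frac{1381}{- \frac{978}{1205}} = \left(-1381\right) \left(- \frac{1205}{978}\right) = \frac{1664105}{978} \approx 1701.5$)
$p = -557$ ($p = 3 - 560 = -557$)
$R = 0$ ($R = 2 \cdot 0 = 0$)
$\left(Z + p\right) + R = \left(\frac{1664105}{978} - 557\right) + 0 = \frac{1119359}{978} + 0 = \frac{1119359}{978}$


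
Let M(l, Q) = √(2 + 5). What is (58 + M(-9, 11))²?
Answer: (58 + √7)² ≈ 3677.9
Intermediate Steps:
M(l, Q) = √7
(58 + M(-9, 11))² = (58 + √7)²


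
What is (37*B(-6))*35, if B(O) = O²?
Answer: 46620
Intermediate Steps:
(37*B(-6))*35 = (37*(-6)²)*35 = (37*36)*35 = 1332*35 = 46620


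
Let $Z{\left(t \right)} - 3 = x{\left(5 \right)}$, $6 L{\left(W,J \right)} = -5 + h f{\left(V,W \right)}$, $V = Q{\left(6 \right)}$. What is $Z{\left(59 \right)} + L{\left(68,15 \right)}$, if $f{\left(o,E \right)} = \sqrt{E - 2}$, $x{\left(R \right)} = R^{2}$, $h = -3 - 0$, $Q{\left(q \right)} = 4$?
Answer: $\frac{163}{6} - \frac{\sqrt{66}}{2} \approx 23.105$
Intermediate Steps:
$h = -3$ ($h = -3 + 0 = -3$)
$V = 4$
$f{\left(o,E \right)} = \sqrt{-2 + E}$
$L{\left(W,J \right)} = - \frac{5}{6} - \frac{\sqrt{-2 + W}}{2}$ ($L{\left(W,J \right)} = \frac{-5 - 3 \sqrt{-2 + W}}{6} = - \frac{5}{6} - \frac{\sqrt{-2 + W}}{2}$)
$Z{\left(t \right)} = 28$ ($Z{\left(t \right)} = 3 + 5^{2} = 3 + 25 = 28$)
$Z{\left(59 \right)} + L{\left(68,15 \right)} = 28 - \left(\frac{5}{6} + \frac{\sqrt{-2 + 68}}{2}\right) = 28 - \left(\frac{5}{6} + \frac{\sqrt{66}}{2}\right) = \frac{163}{6} - \frac{\sqrt{66}}{2}$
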